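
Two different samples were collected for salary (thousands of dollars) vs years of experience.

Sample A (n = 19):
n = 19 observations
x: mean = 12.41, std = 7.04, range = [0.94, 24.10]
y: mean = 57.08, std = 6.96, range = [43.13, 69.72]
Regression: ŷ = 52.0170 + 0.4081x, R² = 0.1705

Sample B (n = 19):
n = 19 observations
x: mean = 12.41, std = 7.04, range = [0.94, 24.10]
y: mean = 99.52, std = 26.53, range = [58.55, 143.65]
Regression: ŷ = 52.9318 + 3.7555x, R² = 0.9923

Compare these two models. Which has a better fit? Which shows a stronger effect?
Model B has the better fit (R² = 0.9923 vs 0.1705). Model B shows the stronger effect (|β₁| = 3.7555 vs 0.4081).

Model Comparison:

Goodness of fit (R²):
- Model A: R² = 0.1705 → 17.05% of variance in salary explained
- Model B: R² = 0.9923 → 99.23% of variance in salary explained
- 0.9923 > 0.1705 → Model B has the better fit

Effect size (slope magnitude):
- Model A: β₁ = 0.4081 → predicted salary rises 0.4081 thousand dollars per additional year of experience
- Model B: β₁ = 3.7555 → predicted salary rises 3.7555 thousand dollars per additional year of experience
- |0.4081| < |3.7555| → Model B shows the stronger marginal effect

Note: The two samples could reflect different populations, time periods, or measurement quality.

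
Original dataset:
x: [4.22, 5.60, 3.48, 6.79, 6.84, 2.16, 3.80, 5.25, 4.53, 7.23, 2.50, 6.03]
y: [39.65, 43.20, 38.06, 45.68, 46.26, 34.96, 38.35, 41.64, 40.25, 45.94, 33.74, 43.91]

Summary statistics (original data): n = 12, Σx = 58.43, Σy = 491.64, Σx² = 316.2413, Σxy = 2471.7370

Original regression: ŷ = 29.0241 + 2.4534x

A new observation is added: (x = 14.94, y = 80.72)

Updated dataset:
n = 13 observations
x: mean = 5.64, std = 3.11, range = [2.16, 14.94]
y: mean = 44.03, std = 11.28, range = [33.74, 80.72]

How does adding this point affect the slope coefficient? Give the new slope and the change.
Adding the point moves β₁ from 2.4534 to 3.5689, i.e. it increases by 1.1155 (+45.5%).

x = 14.94 lies well outside the original x-range [2.16, 7.23] (x̄ ≈ 4.87), so this observation has high leverage and can move the slope substantially.

Step 1: Update the sums with the new point (n goes from 12 to 13)
Σx  = 58.43 + 14.94 = 73.37
Σy  = 491.64 + 80.72 = 572.36
Σx² = 316.2413 + 14.94² = 316.2413 + 223.2036 = 539.4449
Σxy = 2471.7370 + 14.94×80.72 = 2471.7370 + 1205.9568 = 3677.6938

Step 2: Recompute the slope with b₁ = (nΣxy − ΣxΣy) / (nΣx² − (Σx)²)
Numerator   = 13×3677.6938 − 73.37×572.36 = 47810.0194 − 41994.0532 = 5815.9662
Denominator = 13×539.4449 − 73.37² = 7012.7837 − 5383.1569 = 1629.6268
b₁(new) = 5815.9662 / 1629.6268 = 3.5689

(Same formula on the original sums: (12×2471.7370 − 58.43×491.64) / (12×316.2413 − 58.43²) = 934.3188 / 380.8307 = 2.4534, matching the given fit.)

Step 3: Change in slope
Δβ₁ = 3.5689 − 2.4534 = +1.1155
Relative change = +1.1155 / 2.4534 × 100% = +45.5%
→ the slope increases when the point is added.

A high-leverage point only changes the slope if it is off the original line; here y = 80.72 is above the original trend, so the slope increases.
In practice: investigate whether it comes from the same population as the rest of the sample; check such a point for data-entry or measurement error.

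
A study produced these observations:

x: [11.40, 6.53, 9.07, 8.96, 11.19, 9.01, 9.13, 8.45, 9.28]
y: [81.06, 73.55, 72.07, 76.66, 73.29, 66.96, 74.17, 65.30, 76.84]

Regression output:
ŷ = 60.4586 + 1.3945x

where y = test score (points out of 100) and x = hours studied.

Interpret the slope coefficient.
For each additional hour of study time, predicted test score increases by approximately 1.3945 points.

The slope coefficient β₁ = 1.3945 represents the marginal effect of study time on test score.

Interpretation:
- Study time up by 1 hour → predicted test score increases by 1.3945 points
- The effect is assumed constant over the observed range of x (linearity)
- The slope describes association in these data, not necessarily a causal effect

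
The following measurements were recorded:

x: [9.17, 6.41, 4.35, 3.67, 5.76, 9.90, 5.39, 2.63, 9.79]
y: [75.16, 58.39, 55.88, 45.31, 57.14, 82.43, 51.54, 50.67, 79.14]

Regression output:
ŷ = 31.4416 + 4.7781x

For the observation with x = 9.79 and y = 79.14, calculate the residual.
Residual = 0.9208

The residual is the difference between the actual value and the predicted value:

Residual = y - ŷ

Step 1: Calculate predicted value
ŷ = 31.4416 + 4.7781 × 9.79
ŷ = 78.2192

Step 2: Calculate residual
Residual = 79.14 - 78.2192
Residual = 0.9208

The residual is positive, so the observed y = 79.14 sits above the regression line (the line underestimates it by 0.9208).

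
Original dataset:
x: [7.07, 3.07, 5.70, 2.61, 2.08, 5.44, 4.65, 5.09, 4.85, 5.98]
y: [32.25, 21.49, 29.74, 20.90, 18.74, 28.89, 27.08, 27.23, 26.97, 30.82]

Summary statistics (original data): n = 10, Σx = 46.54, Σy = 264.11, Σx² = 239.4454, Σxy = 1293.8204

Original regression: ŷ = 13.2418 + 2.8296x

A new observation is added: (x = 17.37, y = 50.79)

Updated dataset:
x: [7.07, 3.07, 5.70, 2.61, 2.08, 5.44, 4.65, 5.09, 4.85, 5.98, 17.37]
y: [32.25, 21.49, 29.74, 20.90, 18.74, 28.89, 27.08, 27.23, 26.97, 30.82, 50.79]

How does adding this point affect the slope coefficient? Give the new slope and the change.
New slope β₁ = 2.0399 versus 2.8296 before: a change of -0.7897 (-27.9%).

The new point has HIGH LEVERAGE: x = 17.37 is far from the original mean x̄ = 46.54/10 ≈ 4.65 (original range [2.08, 7.07]).

Step 1: Update the sums with the new point (n goes from 10 to 11)
Σx  = 46.54 + 17.37 = 63.91
Σy  = 264.11 + 50.79 = 314.90
Σx² = 239.4454 + 17.37² = 239.4454 + 301.7169 = 541.1623
Σxy = 1293.8204 + 17.37×50.79 = 1293.8204 + 882.2223 = 2176.0427

Step 2: Recompute the slope with b₁ = (nΣxy − ΣxΣy) / (nΣx² − (Σx)²)
Numerator   = 11×2176.0427 − 63.91×314.90 = 23936.4697 − 20125.2590 = 3811.2107
Denominator = 11×541.1623 − 63.91² = 5952.7853 − 4084.4881 = 1868.2972
b₁(new) = 3811.2107 / 1868.2972 = 2.0399

(Same formula on the original sums: (10×1293.8204 − 46.54×264.11) / (10×239.4454 − 46.54²) = 646.5246 / 228.4824 = 2.8296, matching the given fit.)

Step 3: Change in slope
Δβ₁ = 2.0399 − 2.8296 = -0.7897
Relative change = -0.7897 / 2.8296 × 100% = -27.9%
→ the slope decreases when the point is added.

Because the point sits below the extension of the original line at a high-leverage x, it tilts the fit down.
In practice: check such a point for data-entry or measurement error; examine leverage (hᵢ) and Cook's distance rather than deleting it automatically.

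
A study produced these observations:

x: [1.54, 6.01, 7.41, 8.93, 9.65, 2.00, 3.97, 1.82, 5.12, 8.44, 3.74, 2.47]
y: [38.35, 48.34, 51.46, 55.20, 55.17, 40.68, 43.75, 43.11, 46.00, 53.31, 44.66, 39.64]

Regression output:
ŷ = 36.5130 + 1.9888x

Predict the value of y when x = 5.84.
ŷ = 48.1276

Plug x = 5.84 into the fitted line:

ŷ = 36.5130 + 1.9888 × 5.84
ŷ = 36.5130 + 11.6146
ŷ = 48.1276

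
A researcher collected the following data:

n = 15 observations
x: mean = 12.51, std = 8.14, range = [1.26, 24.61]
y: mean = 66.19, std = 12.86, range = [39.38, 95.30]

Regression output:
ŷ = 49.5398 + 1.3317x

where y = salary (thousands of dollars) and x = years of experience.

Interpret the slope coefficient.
For each additional year of experience, predicted salary increases by approximately 1.3317 thousand dollars.

The slope β₁ = 1.3317 gives the rate at which the fitted salary changes with experience.

Interpretation:
- Experience up by 1 year → predicted salary increases by 1.3317 thousand dollars
- This is a linear approximation: the same per-unit change is assumed across the whole observed x range

The intercept β₀ = 49.5398 is the predicted salary when experience = 0; since the smallest observed x is 1.26, this is an extrapolation and mainly anchors the line.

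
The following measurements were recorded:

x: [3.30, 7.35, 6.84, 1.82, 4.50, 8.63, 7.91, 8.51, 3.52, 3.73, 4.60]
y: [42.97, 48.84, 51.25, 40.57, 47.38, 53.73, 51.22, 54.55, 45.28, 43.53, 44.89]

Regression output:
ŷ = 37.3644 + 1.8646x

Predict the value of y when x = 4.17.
ŷ = 45.1398

To predict y for x = 4.17, substitute into the regression equation:

ŷ = 37.3644 + 1.8646 × 4.17
ŷ = 37.3644 + 7.7754
ŷ = 45.1398

This is a point prediction; actual observations scatter around it by roughly the residual standard deviation.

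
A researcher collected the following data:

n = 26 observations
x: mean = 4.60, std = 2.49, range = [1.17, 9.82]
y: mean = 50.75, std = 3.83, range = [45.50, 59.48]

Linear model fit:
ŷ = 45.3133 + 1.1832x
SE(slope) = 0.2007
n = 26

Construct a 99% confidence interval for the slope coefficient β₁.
The 99% CI for β₁ is (0.6219, 1.7445)

Confidence interval for the slope:

The 99% CI for β₁ is: β̂₁ ± t*(α/2, n-2) × SE(β̂₁)

Step 1: Find critical t-value
- Confidence level = 0.99
- Degrees of freedom = n - 2 = 26 - 2 = 24
- t*(α/2, 24) = 2.7969

Step 2: Calculate margin of error
Margin = 2.7969 × 0.2007 = 0.5613

Step 3: Construct interval
CI = 1.1832 ± 0.5613
CI = (0.6219, 1.7445)

Interpretation: each one-unit increase in x is associated with a change in mean y of between 0.6219 and 1.7445, with 99% confidence.
Both endpoints are positive, so the data support a genuinely positive slope at this confidence level.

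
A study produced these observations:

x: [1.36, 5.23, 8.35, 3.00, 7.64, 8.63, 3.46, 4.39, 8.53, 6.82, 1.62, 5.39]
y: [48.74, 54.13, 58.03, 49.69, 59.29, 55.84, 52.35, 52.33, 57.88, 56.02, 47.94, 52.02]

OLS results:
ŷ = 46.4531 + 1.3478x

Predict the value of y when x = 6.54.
ŷ = 55.2677

To predict y for x = 6.54, substitute into the regression equation:

ŷ = 46.4531 + 1.3478 × 6.54
ŷ = 46.4531 + 8.8146
ŷ = 55.2677

This is a point prediction; actual observations scatter around it by roughly the residual standard deviation.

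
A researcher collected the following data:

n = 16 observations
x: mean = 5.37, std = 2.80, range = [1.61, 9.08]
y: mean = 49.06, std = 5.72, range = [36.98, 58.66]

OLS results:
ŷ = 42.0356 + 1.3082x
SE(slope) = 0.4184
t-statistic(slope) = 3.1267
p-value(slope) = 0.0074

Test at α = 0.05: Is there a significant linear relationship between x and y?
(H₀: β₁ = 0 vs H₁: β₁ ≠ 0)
Since p-value = 0.0074 < α = 0.05, reject H₀ — the slope is significantly different from 0.

Hypothesis test for the slope coefficient:

H₀: β₁ = 0 (no linear relationship)
H₁: β₁ ≠ 0 (linear relationship exists)

Test statistic: t = β̂₁ / SE(β̂₁) = 1.3082 / 0.4184 = 3.1267

The p-value (0.0074) is the probability, under H₀, of a t-statistic at least as extreme as |t| = 3.1267 (two-sided, df = n − 2 = 14).

Decision rule: reject H₀ if p-value < α.
p-value = 0.0074 < α = 0.05 → reject H₀.

At α = 0.05 the data do provide convincing evidence of a nonzero slope.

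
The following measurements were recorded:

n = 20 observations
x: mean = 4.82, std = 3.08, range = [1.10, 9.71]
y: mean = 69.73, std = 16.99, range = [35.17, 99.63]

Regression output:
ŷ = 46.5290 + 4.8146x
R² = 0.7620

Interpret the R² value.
R² = 0.7620 means 76.20% of the variation in y is explained by the linear relationship with x. This indicates a strong fit.

R² = 1 − SS_res/SS_tot compares the residual scatter to the total scatter of y about its mean.

Here R² = 0.7620:
- Explained: 76.20% of the variation in y
- Unexplained (residual): 100% − 76.20% = 23.80%
- Rule of thumb (below 0.3 weak; 0.3 to below 0.7 moderate; 0.7 and above strong) → strong

Equivalently, for simple linear regression R² = r², so |r| = √0.7620 ≈ 0.8729.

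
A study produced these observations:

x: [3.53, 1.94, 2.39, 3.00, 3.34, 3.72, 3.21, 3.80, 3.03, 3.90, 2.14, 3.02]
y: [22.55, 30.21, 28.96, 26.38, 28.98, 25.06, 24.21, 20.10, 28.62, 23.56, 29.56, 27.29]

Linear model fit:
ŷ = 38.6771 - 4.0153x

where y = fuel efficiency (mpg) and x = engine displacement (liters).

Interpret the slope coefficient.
For each additional liter of engine displacement, predicted fuel efficiency decreases by approximately 4.0153 mpg.

β₁ = -4.0153 is the change in predicted fuel efficiency (mpg) per additional liter of engine displacement.

Interpretation:
- Engine displacement up by 1 liter → predicted fuel efficiency decreases by 4.0153 mpg
- The effect is assumed constant over the observed range of x (linearity)

(β₀ = 38.6771 is the fitted value at x = 0 and is not part of the slope interpretation.)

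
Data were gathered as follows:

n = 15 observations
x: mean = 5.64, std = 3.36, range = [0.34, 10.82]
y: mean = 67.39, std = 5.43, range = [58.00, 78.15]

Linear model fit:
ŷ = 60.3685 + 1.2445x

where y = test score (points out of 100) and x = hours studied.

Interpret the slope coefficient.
On average, test score is about 1.2445 points higher for every extra hour of study time.

The slope β₁ = 1.2445 gives the rate at which the fitted test score changes with study time.

Interpretation:
- Study time up by 1 hour → predicted test score increases by 1.2445 points
- The effect is assumed constant over the observed range of x (linearity)
- The slope describes association in these data, not necessarily a causal effect

The intercept β₀ = 60.3685 is the predicted test score when study time = 0.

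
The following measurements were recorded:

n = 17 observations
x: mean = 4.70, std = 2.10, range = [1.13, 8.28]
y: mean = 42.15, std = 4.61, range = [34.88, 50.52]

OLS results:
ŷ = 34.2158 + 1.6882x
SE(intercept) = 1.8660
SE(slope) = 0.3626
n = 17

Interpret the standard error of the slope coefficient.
The slope 1.6882 is pinned down to within about ±0.3626 (one SE) by these data — relative uncertainty 21.5%, i.e. moderately precise.

SE(β̂₁) = s / √Sxx, where s is the residual standard deviation and Sxx = Σ(x − x̄)². It is the yardstick for how far β̂₁ = 1.6882 could plausibly be from the true slope.

Relative precision:
- SE / |β̂₁| = 0.3626 / 1.6882 = 21.5%
- Rule of thumb (under 20%: precise; 20% to under 50%: moderately precise; 50% or more: imprecise) → moderately precise

Link to the t-test: t = β̂₁ / SE(β̂₁) = 1.6882 / 0.3626 = 4.6558, the statistic for H₀: β₁ = 0.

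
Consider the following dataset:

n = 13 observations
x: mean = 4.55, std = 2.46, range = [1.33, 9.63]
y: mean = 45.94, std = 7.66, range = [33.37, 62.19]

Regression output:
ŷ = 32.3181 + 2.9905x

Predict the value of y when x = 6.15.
ŷ = 50.7097

x = 6.15 lies inside the observed range [1.33, 9.63], so the fitted equation applies directly:

ŷ = 32.3181 + 2.9905 × 6.15
ŷ = 32.3181 + 18.3916
ŷ = 50.7097

This is a point prediction; actual observations scatter around it by roughly the residual standard deviation.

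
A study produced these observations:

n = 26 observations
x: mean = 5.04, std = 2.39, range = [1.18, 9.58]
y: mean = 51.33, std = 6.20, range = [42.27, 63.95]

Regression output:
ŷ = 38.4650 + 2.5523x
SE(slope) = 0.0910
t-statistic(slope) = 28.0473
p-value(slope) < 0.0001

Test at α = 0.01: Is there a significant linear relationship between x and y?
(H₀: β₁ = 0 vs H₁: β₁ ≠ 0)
Reject H₀: p-value < 0.0001 < α = 0.01. The linear relationship is significant at the 1% level.

Hypothesis test for the slope coefficient:

H₀: β₁ = 0 (no linear relationship)
H₁: β₁ ≠ 0 (linear relationship exists)

Test statistic: t = β̂₁ / SE(β̂₁) = 2.5523 / 0.0910 = 28.0473

p < 0.0001: how often a slope estimate this far from 0 (in SE units) would arise by chance if β₁ were truly 0.

Decision rule: reject H₀ if p-value < α.
p-value < 0.0001 < α = 0.01 → reject H₀.

There is sufficient evidence at the 1% significance level to conclude that a linear relationship exists between x and y.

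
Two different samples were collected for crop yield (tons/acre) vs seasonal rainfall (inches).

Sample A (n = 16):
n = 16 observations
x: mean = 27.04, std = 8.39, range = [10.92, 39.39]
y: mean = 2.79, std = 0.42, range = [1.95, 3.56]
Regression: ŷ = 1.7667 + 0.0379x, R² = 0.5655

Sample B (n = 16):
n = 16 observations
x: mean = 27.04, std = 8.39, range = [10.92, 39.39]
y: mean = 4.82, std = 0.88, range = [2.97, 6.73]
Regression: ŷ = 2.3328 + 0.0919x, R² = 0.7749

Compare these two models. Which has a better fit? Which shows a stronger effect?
Model B has the better fit (R² = 0.7749 vs 0.5655). Model B shows the stronger effect (|β₁| = 0.0919 vs 0.0379).

Model Comparison:

Which explains more variance? (R²)
- Model A: R² = 0.5655 → 56.55% of variance in crop yield explained
- Model B: R² = 0.7749 → 77.49% of variance in crop yield explained
- 0.7749 > 0.5655 → Model B has the better fit

Effect size (slope magnitude):
- Model A: β₁ = 0.0379 → predicted crop yield rises 0.0379 tons/acre per additional inch of rainfall
- Model B: β₁ = 0.0919 → predicted crop yield rises 0.0919 tons/acre per additional inch of rainfall
- |0.0379| < |0.0919| → Model B shows the stronger marginal effect

Notes:
- A better fit (higher R²) doesn't necessarily mean a more important relationship.
- R² measures how tightly points cluster around the line; β₁ measures how steep the line is — they answer different questions.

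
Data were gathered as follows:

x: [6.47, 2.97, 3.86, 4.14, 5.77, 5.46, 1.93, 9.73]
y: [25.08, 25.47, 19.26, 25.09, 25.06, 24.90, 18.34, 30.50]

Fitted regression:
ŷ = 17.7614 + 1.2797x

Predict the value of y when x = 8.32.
ŷ = 28.4085

x = 8.32 lies inside the observed range [1.93, 9.73], so the fitted equation applies directly:

ŷ = 17.7614 + 1.2797 × 8.32
ŷ = 17.7614 + 10.6471
ŷ = 28.4085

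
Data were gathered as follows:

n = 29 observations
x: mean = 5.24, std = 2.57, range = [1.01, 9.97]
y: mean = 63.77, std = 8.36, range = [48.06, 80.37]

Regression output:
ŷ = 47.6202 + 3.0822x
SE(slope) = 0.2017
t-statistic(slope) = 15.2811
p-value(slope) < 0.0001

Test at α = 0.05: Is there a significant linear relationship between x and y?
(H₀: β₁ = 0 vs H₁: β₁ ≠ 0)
Since p-value < 0.0001 < α = 0.05, reject H₀ — the slope is significantly different from 0.

Hypothesis test for the slope coefficient:

H₀: β₁ = 0 (no linear relationship)
H₁: β₁ ≠ 0 (linear relationship exists)

Test statistic: t = β̂₁ / SE(β̂₁) = 3.0822 / 0.2017 = 15.2811

With df = 27, the two-sided p-value for |t| = 15.2811 is <0.0001.

Decision rule: reject H₀ if p-value < α.
p-value < 0.0001 < α = 0.05 → reject H₀.

There is sufficient evidence at the 5% significance level to conclude that a linear relationship exists between x and y.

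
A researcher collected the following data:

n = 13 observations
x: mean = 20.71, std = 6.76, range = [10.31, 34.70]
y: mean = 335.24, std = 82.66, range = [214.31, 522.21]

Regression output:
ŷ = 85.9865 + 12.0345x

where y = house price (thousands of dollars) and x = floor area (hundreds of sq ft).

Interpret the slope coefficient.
On average, house price is about 12.0345 thousand dollars higher for every extra hundred sq ft of floor area.

The slope coefficient β₁ = 12.0345 represents the marginal effect of floor area on house price.

Interpretation:
- Floor area up by 1 hundred sq ft → predicted house price increases by 12.0345 thousand dollars
- This is a linear approximation: the same per-unit change is assumed across the whole observed x range

The intercept β₀ = 85.9865 is the predicted house price when floor area = 0; since the smallest observed x is 10.31, this is an extrapolation and mainly anchors the line.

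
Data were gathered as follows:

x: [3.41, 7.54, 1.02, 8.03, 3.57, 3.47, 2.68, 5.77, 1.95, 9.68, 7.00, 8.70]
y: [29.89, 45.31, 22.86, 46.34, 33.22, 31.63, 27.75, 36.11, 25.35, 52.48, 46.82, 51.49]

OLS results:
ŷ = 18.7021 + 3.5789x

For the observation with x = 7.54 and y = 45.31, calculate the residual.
Residual = -0.3770

The residual is the difference between the actual value and the predicted value:

Residual = y - ŷ

Step 1: Calculate predicted value
ŷ = 18.7021 + 3.5789 × 7.54
ŷ = 45.6870

Step 2: Calculate residual
Residual = 45.31 - 45.6870
Residual = -0.3770

Sign check: y < ŷ, so the point is below the line and the fit overestimates here.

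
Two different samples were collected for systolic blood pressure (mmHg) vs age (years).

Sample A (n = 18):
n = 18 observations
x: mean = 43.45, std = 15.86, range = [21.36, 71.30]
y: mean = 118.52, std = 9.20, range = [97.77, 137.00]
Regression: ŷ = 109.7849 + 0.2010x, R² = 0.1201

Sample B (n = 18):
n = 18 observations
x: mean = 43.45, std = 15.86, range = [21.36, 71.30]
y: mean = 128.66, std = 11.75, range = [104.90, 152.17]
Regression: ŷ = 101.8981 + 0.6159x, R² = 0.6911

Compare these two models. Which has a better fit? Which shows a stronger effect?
Model B has the better fit (R² = 0.6911 vs 0.1201). Model B shows the stronger effect (|β₁| = 0.6159 vs 0.2010).

Model Comparison:

Which explains more variance? (R²)
- Model A: R² = 0.1201 → 12.01% of variance in blood pressure explained
- Model B: R² = 0.6911 → 69.11% of variance in blood pressure explained
- 0.6911 > 0.1201 → Model B has the better fit

Effect size (slope magnitude):
- Model A: β₁ = 0.2010 → predicted blood pressure rises 0.2010 mmHg per additional year of age
- Model B: β₁ = 0.6159 → predicted blood pressure rises 0.6159 mmHg per additional year of age
- |0.2010| < |0.6159| → Model B shows the stronger marginal effect

Note: A steeper slope doesn't make a better model if the scatter around the line is large.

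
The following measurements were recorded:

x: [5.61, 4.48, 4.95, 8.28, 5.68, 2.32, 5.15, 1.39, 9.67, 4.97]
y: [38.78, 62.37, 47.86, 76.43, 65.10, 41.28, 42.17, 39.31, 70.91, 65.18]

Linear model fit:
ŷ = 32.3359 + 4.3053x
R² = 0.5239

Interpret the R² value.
R² = 0.5239 means 52.39% of the variation in y is explained by the linear relationship with x. This indicates a moderate fit.

The coefficient of determination R² is the fraction of the total variation in y that the fitted line accounts for.

Here R² = 0.5239:
- Explained: 52.39% of the variation in y
- Unexplained (residual): 100% − 52.39% = 47.61%
- Rule of thumb (below 0.3 weak; 0.3 to below 0.7 moderate; 0.7 and above strong) → moderate

Note: R² never decreases when predictors are added, so it should not be used alone to compare models of different size.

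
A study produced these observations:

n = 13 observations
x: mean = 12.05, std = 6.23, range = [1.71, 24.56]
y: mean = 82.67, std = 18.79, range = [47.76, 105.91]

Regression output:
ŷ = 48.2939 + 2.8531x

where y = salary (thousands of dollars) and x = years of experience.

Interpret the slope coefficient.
On average, salary is about 2.8531 thousand dollars higher for every extra year of experience.

The slope coefficient β₁ = 2.8531 represents the marginal effect of experience on salary.

Interpretation:
- Experience up by 1 year → predicted salary increases by 2.8531 thousand dollars
- This is a linear approximation: the same per-unit change is assumed across the whole observed x range
- The sign (+) gives the direction; the magnitude 2.8531 gives the size of the effect per year

The intercept β₀ = 48.2939 is the predicted salary when experience = 0; since the smallest observed x is 1.71, this is an extrapolation and mainly anchors the line.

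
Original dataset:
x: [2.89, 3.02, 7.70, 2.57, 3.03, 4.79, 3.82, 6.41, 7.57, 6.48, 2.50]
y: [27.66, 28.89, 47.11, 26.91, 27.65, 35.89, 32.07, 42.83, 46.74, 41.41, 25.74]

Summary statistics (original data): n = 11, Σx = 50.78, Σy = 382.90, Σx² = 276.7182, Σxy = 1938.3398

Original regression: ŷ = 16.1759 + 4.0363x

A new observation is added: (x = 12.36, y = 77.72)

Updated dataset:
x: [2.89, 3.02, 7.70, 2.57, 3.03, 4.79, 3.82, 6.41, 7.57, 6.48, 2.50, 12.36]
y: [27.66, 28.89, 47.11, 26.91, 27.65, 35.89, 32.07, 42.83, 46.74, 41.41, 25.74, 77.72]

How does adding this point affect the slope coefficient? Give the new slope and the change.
The slope changes from 4.0363 to 4.8869 (change of +0.8506, or +21.1%).

x = 12.36 lies well outside the original x-range [2.50, 7.70] (x̄ ≈ 4.62), so this observation has high leverage and can move the slope substantially.

Step 1: Update the sums with the new point (n goes from 11 to 12)
Σx  = 50.78 + 12.36 = 63.14
Σy  = 382.90 + 77.72 = 460.62
Σx² = 276.7182 + 12.36² = 276.7182 + 152.7696 = 429.4878
Σxy = 1938.3398 + 12.36×77.72 = 1938.3398 + 960.6192 = 2898.9590

Step 2: Recompute the slope with b₁ = (nΣxy − ΣxΣy) / (nΣx² − (Σx)²)
Numerator   = 12×2898.9590 − 63.14×460.62 = 34787.5080 − 29083.5468 = 5703.9612
Denominator = 12×429.4878 − 63.14² = 5153.8536 − 3986.6596 = 1167.1940
b₁(new) = 5703.9612 / 1167.1940 = 4.8869

(Same formula on the original sums: (11×1938.3398 − 50.78×382.90) / (11×276.7182 − 50.78²) = 1878.0758 / 465.2918 = 4.0363, matching the given fit.)

Step 3: Change in slope
Δβ₁ = 4.8869 − 4.0363 = +0.8506
Relative change = +0.8506 / 4.0363 × 100% = +21.1%
→ the slope increases when the point is added.

A high-leverage point only changes the slope if it is off the original line; here y = 77.72 is above the original trend, so the slope increases.
In practice: check such a point for data-entry or measurement error; examine leverage (hᵢ) and Cook's distance rather than deleting it automatically.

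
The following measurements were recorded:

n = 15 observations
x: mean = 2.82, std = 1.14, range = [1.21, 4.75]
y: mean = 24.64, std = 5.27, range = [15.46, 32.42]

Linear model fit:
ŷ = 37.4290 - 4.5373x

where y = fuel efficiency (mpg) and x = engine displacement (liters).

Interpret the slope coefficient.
On average, fuel efficiency is about 4.5373 mpg lower for every extra liter of engine displacement.

The slope β₁ = -4.5373 gives the rate at which the fitted fuel efficiency changes with engine displacement.

Interpretation:
- Engine displacement up by 1 liter → predicted fuel efficiency decreases by 4.5373 mpg
- The effect is assumed constant over the observed range of x (linearity)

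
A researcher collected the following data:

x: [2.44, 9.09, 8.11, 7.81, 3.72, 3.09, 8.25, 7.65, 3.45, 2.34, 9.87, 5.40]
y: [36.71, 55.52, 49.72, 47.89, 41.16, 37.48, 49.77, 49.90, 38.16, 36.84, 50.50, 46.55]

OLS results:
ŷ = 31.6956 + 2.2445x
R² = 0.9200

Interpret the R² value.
R² = 0.9200 means 92.00% of the variation in y is explained by the linear relationship with x. This indicates a strong fit.

R² (coefficient of determination) measures the proportion of variance in y explained by the regression model.

Here R² = 0.9200:
- Explained: 92.00% of the variation in y
- Unexplained (residual): 100% − 92.00% = 8.00%
- Rule of thumb (below 0.3 weak; 0.3 to below 0.7 moderate; 0.7 and above strong) → strong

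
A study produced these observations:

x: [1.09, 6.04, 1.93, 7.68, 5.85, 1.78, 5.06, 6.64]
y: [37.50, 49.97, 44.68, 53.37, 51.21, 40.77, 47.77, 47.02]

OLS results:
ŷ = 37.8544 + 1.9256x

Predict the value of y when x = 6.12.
ŷ = 49.6391

To predict y for x = 6.12, substitute into the regression equation:

ŷ = 37.8544 + 1.9256 × 6.12
ŷ = 37.8544 + 11.7847
ŷ = 49.6391

This is the fitted mean response at that x — an individual observation would come with a wider prediction interval.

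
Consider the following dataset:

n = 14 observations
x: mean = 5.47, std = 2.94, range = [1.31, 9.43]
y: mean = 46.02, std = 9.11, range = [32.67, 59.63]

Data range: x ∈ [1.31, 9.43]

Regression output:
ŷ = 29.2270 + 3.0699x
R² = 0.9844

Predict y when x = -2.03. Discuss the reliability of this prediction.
ŷ = 22.9951 (extrapolation — x = -2.03 lies outside [1.31, 9.43], so reliability is low).

Prediction calculation:
ŷ = 29.2270 + 3.0699 × (-2.03)
ŷ = 22.9951

Reliability:
- Data range: x ∈ [1.31, 9.43]
- Prediction point: x = -2.03 is 3.34 units below the observed range → this is EXTRAPOLATION, not interpolation

Why that matters here:
- The linear relationship may not hold outside the observed range
- There are no observations near this x to validate the fitted line there
- R² describes fit only over the sampled x values; it says nothing about behaviour beyond them

The R² = 0.9844 only validates the fit within [1.31, 9.43]; treat ŷ = 22.9951 with caution.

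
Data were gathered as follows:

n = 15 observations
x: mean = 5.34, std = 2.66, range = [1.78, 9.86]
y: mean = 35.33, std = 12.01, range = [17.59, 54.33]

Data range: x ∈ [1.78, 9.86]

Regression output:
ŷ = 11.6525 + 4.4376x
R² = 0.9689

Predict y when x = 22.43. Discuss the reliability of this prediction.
The equation gives ŷ = 111.1879; however x = 22.43 is 12.57 units above the observed range, so this extrapolated value should not be trusted.

Prediction calculation:
ŷ = 11.6525 + 4.4376 × 22.43
ŷ = 111.1879

Reliability:
- Data range: x ∈ [1.78, 9.86]
- Prediction point: x = 22.43 is 12.57 units above the observed range → this is EXTRAPOLATION, not interpolation

Why that matters here:
- There are no observations near this x to validate the fitted line there
- The linear relationship may not hold outside the observed range

Report the number if required, but flag clearly that it is an extrapolation.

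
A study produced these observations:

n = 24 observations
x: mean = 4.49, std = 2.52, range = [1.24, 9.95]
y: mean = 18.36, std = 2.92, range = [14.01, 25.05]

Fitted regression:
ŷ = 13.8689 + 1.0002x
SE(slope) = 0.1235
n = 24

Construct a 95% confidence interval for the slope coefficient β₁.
The 95% CI for β₁ is (0.7441, 1.2563)

Confidence interval for the slope:

The 95% CI for β₁ is: β̂₁ ± t*(α/2, n-2) × SE(β̂₁)

Step 1: Find critical t-value
- Confidence level = 0.95
- Degrees of freedom = n - 2 = 24 - 2 = 22
- t*(α/2, 22) = 2.0739

Step 2: Calculate margin of error
Margin = 2.0739 × 0.1235 = 0.2561

Step 3: Construct interval
CI = 1.0002 ± 0.2561
CI = (0.7441, 1.2563)

Interpretation: intervals built this way capture the true β₁ in 95% of repeated samples; here the plausible range for the per-unit effect of x on y is 0.7441 to 1.2563.
Both endpoints are positive, so the data support a genuinely positive slope at this confidence level.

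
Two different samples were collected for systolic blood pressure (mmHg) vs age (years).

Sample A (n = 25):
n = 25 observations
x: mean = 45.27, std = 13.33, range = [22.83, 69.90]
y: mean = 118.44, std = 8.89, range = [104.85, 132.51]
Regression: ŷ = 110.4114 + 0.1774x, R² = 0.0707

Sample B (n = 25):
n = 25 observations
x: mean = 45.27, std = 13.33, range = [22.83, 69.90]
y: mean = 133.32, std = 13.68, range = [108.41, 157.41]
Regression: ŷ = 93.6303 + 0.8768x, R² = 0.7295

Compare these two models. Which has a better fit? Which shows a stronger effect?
Model B has the better fit (R² = 0.7295 vs 0.0707). Model B shows the stronger effect (|β₁| = 0.8768 vs 0.1774).

Model Comparison:

Goodness of fit (R²):
- Model A: R² = 0.0707 → 7.07% of variance in blood pressure explained
- Model B: R² = 0.7295 → 72.95% of variance in blood pressure explained
- 0.7295 > 0.0707 → Model B has the better fit

Which has the larger per-year effect? (|β₁|)
- Model A: β₁ = 0.1774 → predicted blood pressure rises 0.1774 mmHg per additional year of age
- Model B: β₁ = 0.8768 → predicted blood pressure rises 0.8768 mmHg per additional year of age
- |0.1774| < |0.8768| → Model B shows the stronger marginal effect

Note: R² measures how tightly points cluster around the line; β₁ measures how steep the line is — they answer different questions.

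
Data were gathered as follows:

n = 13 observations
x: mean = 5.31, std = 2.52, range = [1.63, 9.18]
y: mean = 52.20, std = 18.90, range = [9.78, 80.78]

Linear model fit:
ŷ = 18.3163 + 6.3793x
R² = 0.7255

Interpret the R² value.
R² = 0.7255 means 72.55% of the variation in y is explained by the linear relationship with x. This indicates a strong fit.

R² (coefficient of determination) measures the proportion of variance in y explained by the regression model.

Here R² = 0.7255:
- Explained: 72.55% of the variation in y
- Unexplained (residual): 100% − 72.55% = 27.45%
- Rule of thumb (below 0.3 weak; 0.3 to below 0.7 moderate; 0.7 and above strong) → strong

Equivalently, for simple linear regression R² = r², so |r| = √0.7255 ≈ 0.8518.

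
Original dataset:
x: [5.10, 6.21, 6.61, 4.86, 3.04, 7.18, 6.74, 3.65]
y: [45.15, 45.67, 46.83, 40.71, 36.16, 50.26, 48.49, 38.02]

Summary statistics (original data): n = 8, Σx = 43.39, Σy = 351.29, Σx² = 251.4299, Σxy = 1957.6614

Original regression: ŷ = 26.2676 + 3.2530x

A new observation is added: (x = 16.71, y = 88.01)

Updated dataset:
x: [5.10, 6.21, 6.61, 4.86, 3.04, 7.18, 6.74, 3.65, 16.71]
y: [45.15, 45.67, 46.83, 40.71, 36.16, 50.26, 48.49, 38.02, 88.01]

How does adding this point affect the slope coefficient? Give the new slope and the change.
Adding the point moves β₁ from 3.2530 to 3.8259, i.e. it increases by 0.5729 (+17.6%).

The new point has HIGH LEVERAGE: x = 16.71 is far from the original mean x̄ = 43.39/8 ≈ 5.42 (original range [3.04, 7.18]).

Step 1: Update the sums with the new point (n goes from 8 to 9)
Σx  = 43.39 + 16.71 = 60.10
Σy  = 351.29 + 88.01 = 439.30
Σx² = 251.4299 + 16.71² = 251.4299 + 279.2241 = 530.6540
Σxy = 1957.6614 + 16.71×88.01 = 1957.6614 + 1470.6471 = 3428.3085

Step 2: Recompute the slope with b₁ = (nΣxy − ΣxΣy) / (nΣx² − (Σx)²)
Numerator   = 9×3428.3085 − 60.10×439.30 = 30854.7765 − 26401.9300 = 4452.8465
Denominator = 9×530.6540 − 60.10² = 4775.8860 − 3612.0100 = 1163.8760
b₁(new) = 4452.8465 / 1163.8760 = 3.8259

(Same formula on the original sums: (8×1957.6614 − 43.39×351.29) / (8×251.4299 − 43.39²) = 418.8181 / 128.7471 = 3.2530, matching the given fit.)

Step 3: Change in slope
Δβ₁ = 3.8259 − 3.2530 = +0.5729
Relative change = +0.5729 / 3.2530 × 100% = +17.6%
→ the slope increases when the point is added.

Because the point sits above the extension of the original line at a high-leverage x, it tilts the fit up.
In practice: investigate whether it comes from the same population as the rest of the sample.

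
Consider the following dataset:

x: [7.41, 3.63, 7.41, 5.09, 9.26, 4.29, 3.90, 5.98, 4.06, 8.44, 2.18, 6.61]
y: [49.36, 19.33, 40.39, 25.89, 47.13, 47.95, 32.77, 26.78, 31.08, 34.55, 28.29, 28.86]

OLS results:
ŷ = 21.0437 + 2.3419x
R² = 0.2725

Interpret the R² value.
The model explains 27.25% of the variance in y (R² = 0.2725), leaving 72.75% unexplained; the fit is weak.

R² = 1 − SS_res/SS_tot compares the residual scatter to the total scatter of y about its mean.

Here R² = 0.2725:
- Explained: 27.25% of the variation in y
- Unexplained (residual): 100% − 27.25% = 72.75%
- Rule of thumb (below 0.3 weak; 0.3 to below 0.7 moderate; 0.7 and above strong) → weak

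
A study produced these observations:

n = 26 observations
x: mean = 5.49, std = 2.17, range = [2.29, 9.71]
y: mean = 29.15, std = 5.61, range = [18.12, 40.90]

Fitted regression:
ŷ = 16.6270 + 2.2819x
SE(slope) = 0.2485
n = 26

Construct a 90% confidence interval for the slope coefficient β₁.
The 90% CI for β₁ is (1.8567, 2.7071)

Confidence interval for the slope:

The 90% CI for β₁ is: β̂₁ ± t*(α/2, n-2) × SE(β̂₁)

Step 1: Find critical t-value
- Confidence level = 0.9
- Degrees of freedom = n - 2 = 26 - 2 = 24
- t*(α/2, 24) = 1.7109

Step 2: Calculate margin of error
Margin = 1.7109 × 0.2485 = 0.4252

Step 3: Construct interval
CI = 2.2819 ± 0.4252
CI = (1.8567, 2.7071)

Interpretation: We are 90% confident that the true slope β₁ lies between 1.8567 and 2.7071.
Both endpoints are positive, so the data support a genuinely positive slope at this confidence level.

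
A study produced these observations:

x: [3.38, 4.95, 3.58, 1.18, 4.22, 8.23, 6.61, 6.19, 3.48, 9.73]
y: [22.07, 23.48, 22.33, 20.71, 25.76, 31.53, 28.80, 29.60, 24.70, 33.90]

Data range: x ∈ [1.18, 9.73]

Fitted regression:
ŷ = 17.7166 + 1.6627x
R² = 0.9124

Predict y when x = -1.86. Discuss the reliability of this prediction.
ŷ = 14.6240, but this is extrapolation (below the data range [1.18, 9.73]) and may be unreliable.

Prediction calculation:
ŷ = 17.7166 + 1.6627 × (-1.86)
ŷ = 14.6240

Reliability:
- Data range: x ∈ [1.18, 9.73]
- Prediction point: x = -1.86 is 3.04 units below the observed range → this is EXTRAPOLATION, not interpolation

Why that matters here:
- The linear relationship may not hold outside the observed range
- R² describes fit only over the sampled x values; it says nothing about behaviour beyond them
- The standard error of prediction grows with (x − x̄)², and x = -1.86 is far from x̄ = 5.15

Report the number if required, but flag clearly that it is an extrapolation.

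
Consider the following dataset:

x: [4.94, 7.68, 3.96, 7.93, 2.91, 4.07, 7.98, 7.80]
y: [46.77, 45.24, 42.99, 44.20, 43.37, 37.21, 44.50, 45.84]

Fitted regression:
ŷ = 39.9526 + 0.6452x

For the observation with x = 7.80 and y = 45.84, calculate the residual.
Residual = 0.8548

The residual is the difference between the actual value and the predicted value:

Residual = y - ŷ

Step 1: Calculate predicted value
ŷ = 39.9526 + 0.6452 × 7.80
ŷ = 44.9852

Step 2: Calculate residual
Residual = 45.84 - 44.9852
Residual = 0.8548

The residual is positive, so the observed y = 45.84 sits above the regression line (the line underestimates it by 0.8548).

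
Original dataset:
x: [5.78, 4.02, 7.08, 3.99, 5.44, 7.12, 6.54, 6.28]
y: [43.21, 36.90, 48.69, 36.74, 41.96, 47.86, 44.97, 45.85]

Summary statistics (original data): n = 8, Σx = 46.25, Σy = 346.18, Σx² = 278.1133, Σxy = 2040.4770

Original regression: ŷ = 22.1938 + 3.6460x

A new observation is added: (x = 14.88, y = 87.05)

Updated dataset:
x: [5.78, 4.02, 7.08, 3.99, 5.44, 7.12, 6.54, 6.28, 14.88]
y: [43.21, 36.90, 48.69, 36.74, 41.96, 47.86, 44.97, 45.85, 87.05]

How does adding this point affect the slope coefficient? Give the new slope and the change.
Adding the point moves β₁ from 3.6460 to 4.6631, i.e. it increases by 1.0171 (+27.9%).

x = 14.88 lies well outside the original x-range [3.99, 7.12] (x̄ ≈ 5.78), so this observation has high leverage and can move the slope substantially.

Step 1: Update the sums with the new point (n goes from 8 to 9)
Σx  = 46.25 + 14.88 = 61.13
Σy  = 346.18 + 87.05 = 433.23
Σx² = 278.1133 + 14.88² = 278.1133 + 221.4144 = 499.5277
Σxy = 2040.4770 + 14.88×87.05 = 2040.4770 + 1295.3040 = 3335.7810

Step 2: Recompute the slope with b₁ = (nΣxy − ΣxΣy) / (nΣx² − (Σx)²)
Numerator   = 9×3335.7810 − 61.13×433.23 = 30022.0290 − 26483.3499 = 3538.6791
Denominator = 9×499.5277 − 61.13² = 4495.7493 − 3736.8769 = 758.8724
b₁(new) = 3538.6791 / 758.8724 = 4.6631

(Same formula on the original sums: (8×2040.4770 − 46.25×346.18) / (8×278.1133 − 46.25²) = 312.9910 / 85.8439 = 3.6460, matching the given fit.)

Step 3: Change in slope
Δβ₁ = 4.6631 − 3.6460 = +1.0171
Relative change = +1.0171 / 3.6460 × 100% = +27.9%
→ the slope increases when the point is added.

Because the point sits above the extension of the original line at a high-leverage x, it tilts the fit up.
In practice: investigate whether it comes from the same population as the rest of the sample; refit with and without it and report both if conclusions differ.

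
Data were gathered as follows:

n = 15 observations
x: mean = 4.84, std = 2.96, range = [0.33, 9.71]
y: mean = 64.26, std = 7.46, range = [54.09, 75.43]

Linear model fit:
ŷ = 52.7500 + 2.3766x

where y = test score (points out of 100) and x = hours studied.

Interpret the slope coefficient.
On average, test score is about 2.3766 points higher for every extra hour of study time.

β₁ = 2.3766 is the change in predicted test score (points) per additional hour of study time.

Interpretation:
- Study time up by 1 hour → predicted test score increases by 2.3766 points
- The effect is assumed constant over the observed range of x (linearity)
- The sign (+) gives the direction; the magnitude 2.3766 gives the size of the effect per hour

The intercept β₀ = 52.7500 is the predicted test score when study time = 0.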